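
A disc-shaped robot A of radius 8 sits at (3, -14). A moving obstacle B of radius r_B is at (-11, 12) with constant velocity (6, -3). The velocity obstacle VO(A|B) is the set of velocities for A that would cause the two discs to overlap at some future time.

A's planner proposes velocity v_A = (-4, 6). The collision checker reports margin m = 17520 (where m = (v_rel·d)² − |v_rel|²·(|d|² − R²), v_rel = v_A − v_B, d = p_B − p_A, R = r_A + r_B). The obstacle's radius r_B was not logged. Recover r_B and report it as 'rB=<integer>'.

m = 17520
d = (-14, 26);  v_rel = (-10, 9),  |v_rel|² = 181
v_rel×d = (-10)·(26) − (9)·(-14) = -134
since m = R²·181 − (-134)²:  R² = (17956 + 17520) / 181 = 196
R = √196 = 14  ⇒  r_B = 14 − 8 = 6

rB=6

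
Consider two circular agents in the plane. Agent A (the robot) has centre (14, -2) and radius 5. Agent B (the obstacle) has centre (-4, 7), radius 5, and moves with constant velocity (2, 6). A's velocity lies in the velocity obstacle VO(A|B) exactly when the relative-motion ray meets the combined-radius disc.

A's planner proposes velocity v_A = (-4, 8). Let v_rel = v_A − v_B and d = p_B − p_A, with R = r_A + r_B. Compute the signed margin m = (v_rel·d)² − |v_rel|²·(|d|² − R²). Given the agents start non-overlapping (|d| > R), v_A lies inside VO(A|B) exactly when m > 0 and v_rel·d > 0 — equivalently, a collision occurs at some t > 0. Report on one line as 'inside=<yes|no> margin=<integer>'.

d = (-18, 9),  |d|² = 405;  R = 5+5 = 10,  c = 405−10² = 305
v_rel = (-6, 2),  |v_rel|² = 40;  v_rel·d = (-6)·(-18) + (2)·(9) = 126
40·t² − 252·t + 305 = 0  ⇒  m = 126² − 40·305 = 3676
m = 3676 > 0,  v_rel·d = 126 > 0  ⇒  inside

inside=yes margin=3676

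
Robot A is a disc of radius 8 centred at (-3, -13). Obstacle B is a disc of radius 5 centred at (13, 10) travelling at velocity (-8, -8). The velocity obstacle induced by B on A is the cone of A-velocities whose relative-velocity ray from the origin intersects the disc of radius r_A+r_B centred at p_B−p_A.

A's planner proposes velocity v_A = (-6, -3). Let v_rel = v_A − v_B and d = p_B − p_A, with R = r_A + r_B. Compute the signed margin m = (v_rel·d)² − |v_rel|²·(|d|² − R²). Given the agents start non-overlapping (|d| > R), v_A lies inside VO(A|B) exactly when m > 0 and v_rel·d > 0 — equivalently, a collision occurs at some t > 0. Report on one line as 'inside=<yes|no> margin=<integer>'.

d = (16, 23),  |d|² = 785;  R = 8+5 = 13,  c = 785−13² = 616
v_rel = (2, 5),  |v_rel|² = 29;  v_rel·d = (2)·(16) + (5)·(23) = 147
29·t² − 294·t + 616 = 0  ⇒  m = 147² − 29·616 = 3745
m = 3745 > 0,  v_rel·d = 147 > 0  ⇒  inside

inside=yes margin=3745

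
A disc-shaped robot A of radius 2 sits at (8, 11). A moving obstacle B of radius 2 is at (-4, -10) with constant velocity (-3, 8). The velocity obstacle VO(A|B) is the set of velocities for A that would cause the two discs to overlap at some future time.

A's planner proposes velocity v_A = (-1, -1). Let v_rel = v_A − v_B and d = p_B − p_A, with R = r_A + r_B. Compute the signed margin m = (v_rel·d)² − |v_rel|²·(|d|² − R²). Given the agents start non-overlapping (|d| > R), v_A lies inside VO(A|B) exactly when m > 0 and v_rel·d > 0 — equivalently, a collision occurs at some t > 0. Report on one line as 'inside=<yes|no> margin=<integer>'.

d = (-12, -21),  |d|² = 585;  R = 2+2 = 4,  c = 585−4² = 569
v_rel = (2, -9),  |v_rel|² = 85;  v_rel·d = (2)·(-12) + (-9)·(-21) = 165
85·t² − 330·t + 569 = 0  ⇒  m = 165² − 85·569 = -21140
m = -21140 < 0,  v_rel·d = 165 > 0  ⇒  outside

inside=no margin=-21140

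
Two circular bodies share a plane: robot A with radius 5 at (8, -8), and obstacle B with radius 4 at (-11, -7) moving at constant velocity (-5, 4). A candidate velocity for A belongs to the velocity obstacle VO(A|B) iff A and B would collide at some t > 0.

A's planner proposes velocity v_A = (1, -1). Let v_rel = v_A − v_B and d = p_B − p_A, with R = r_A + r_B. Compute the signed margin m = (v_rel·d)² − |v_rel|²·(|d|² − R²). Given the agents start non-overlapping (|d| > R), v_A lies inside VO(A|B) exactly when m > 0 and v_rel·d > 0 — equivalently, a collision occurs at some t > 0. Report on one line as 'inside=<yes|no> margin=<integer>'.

d = (-19, 1),  |d|² = 362;  R = 5+4 = 9,  c = 362−9² = 281
v_rel = (6, -5),  |v_rel|² = 61;  v_rel·d = (6)·(-19) + (-5)·(1) = -119
61·t² + 238·t + 281 = 0  ⇒  m = (-119)² − 61·281 = -2980
m = -2980 < 0,  v_rel·d = -119 < 0  ⇒  outside

inside=no margin=-2980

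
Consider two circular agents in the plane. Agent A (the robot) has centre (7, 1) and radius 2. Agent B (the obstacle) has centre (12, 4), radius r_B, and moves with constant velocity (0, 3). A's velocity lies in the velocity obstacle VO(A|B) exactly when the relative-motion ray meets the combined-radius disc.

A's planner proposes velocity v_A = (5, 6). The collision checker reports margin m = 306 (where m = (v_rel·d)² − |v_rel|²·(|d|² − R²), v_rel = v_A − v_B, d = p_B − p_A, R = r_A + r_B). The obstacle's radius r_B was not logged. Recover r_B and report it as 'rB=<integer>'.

m = 306
d = (5, 3);  v_rel = (5, 3),  |v_rel|² = 34
v_rel×d = (5)·(3) − (3)·(5) = 0
since m = R²·34 − 0²:  R² = (0 + 306) / 34 = 9
R = √9 = 3  ⇒  r_B = 3 − 2 = 1

rB=1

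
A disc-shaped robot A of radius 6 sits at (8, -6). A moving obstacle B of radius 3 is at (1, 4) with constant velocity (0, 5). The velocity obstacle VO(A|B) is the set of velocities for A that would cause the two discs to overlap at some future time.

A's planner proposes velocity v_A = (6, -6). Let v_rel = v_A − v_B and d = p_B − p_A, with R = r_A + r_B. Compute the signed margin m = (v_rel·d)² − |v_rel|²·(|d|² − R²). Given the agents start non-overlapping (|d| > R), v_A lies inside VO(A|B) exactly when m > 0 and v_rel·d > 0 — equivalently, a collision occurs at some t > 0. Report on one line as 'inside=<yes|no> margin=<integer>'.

d = (-7, 10),  |d|² = 149;  R = 6+3 = 9,  c = 149−9² = 68
v_rel = (6, -11),  |v_rel|² = 157;  v_rel·d = (6)·(-7) + (-11)·(10) = -152
157·t² + 304·t + 68 = 0  ⇒  m = (-152)² − 157·68 = 12428
m = 12428 > 0,  v_rel·d = -152 < 0  ⇒  outside

inside=no margin=12428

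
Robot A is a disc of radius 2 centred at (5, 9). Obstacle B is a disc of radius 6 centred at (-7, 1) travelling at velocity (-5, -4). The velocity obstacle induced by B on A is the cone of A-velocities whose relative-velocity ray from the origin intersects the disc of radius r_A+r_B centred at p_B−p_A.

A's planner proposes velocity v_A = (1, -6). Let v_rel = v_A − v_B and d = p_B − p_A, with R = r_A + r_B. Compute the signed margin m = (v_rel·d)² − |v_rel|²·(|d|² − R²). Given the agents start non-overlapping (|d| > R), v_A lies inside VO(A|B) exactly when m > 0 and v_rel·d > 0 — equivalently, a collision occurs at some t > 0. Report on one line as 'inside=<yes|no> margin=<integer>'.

d = (-12, -8),  |d|² = 208;  R = 2+6 = 8,  c = 208−8² = 144
v_rel = (6, -2),  |v_rel|² = 40;  v_rel·d = (6)·(-12) + (-2)·(-8) = -56
40·t² + 112·t + 144 = 0  ⇒  m = (-56)² − 40·144 = -2624
m = -2624 < 0,  v_rel·d = -56 < 0  ⇒  outside

inside=no margin=-2624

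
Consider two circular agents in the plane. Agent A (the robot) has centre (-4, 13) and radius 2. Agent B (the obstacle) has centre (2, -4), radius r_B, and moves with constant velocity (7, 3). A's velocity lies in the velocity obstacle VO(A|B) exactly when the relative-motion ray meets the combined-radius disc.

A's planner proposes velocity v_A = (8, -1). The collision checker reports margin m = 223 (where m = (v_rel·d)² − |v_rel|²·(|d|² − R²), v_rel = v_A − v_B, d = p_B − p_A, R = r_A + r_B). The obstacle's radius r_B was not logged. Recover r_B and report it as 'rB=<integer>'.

m = 223
d = (6, -17);  v_rel = (1, -4),  |v_rel|² = 17
v_rel×d = (1)·(-17) − (-4)·(6) = 7
since m = R²·17 − 7²:  R² = (49 + 223) / 17 = 16
R = √16 = 4  ⇒  r_B = 4 − 2 = 2

rB=2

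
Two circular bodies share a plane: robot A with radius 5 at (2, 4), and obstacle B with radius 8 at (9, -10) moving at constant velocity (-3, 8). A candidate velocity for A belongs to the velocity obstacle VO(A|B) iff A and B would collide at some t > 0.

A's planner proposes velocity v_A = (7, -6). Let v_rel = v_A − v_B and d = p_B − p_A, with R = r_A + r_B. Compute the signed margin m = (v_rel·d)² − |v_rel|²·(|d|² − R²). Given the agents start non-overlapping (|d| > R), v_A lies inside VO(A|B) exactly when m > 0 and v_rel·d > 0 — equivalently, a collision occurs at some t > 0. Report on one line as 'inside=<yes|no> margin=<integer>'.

d = (7, -14),  |d|² = 245;  R = 5+8 = 13,  c = 245−13² = 76
v_rel = (10, -14),  |v_rel|² = 296;  v_rel·d = (10)·(7) + (-14)·(-14) = 266
296·t² − 532·t + 76 = 0  ⇒  m = 266² − 296·76 = 48260
m = 48260 > 0,  v_rel·d = 266 > 0  ⇒  inside

inside=yes margin=48260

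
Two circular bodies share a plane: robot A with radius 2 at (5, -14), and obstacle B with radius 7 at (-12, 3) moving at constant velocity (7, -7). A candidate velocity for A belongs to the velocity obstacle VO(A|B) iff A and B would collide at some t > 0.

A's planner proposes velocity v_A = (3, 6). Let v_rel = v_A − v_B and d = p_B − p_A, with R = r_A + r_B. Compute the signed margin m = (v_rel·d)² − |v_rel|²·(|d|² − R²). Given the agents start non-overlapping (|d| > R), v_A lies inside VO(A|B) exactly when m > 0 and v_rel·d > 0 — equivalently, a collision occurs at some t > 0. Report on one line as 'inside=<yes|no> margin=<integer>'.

d = (-17, 17),  |d|² = 578;  R = 2+7 = 9,  c = 578−9² = 497
v_rel = (-4, 13),  |v_rel|² = 185;  v_rel·d = (-4)·(-17) + (13)·(17) = 289
185·t² − 578·t + 497 = 0  ⇒  m = 289² − 185·497 = -8424
m = -8424 < 0,  v_rel·d = 289 > 0  ⇒  outside

inside=no margin=-8424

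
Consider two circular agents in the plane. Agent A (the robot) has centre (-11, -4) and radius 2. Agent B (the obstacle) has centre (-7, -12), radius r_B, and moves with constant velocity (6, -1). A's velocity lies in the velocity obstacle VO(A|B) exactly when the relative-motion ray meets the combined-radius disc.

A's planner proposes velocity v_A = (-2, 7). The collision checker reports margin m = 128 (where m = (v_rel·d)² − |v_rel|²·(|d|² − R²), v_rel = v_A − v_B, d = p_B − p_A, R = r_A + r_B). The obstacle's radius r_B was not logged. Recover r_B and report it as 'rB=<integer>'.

m = 128
d = (4, -8);  v_rel = (-8, 8),  |v_rel|² = 128
v_rel×d = (-8)·(-8) − (8)·(4) = 32
since m = R²·128 − 32²:  R² = (1024 + 128) / 128 = 9
R = √9 = 3  ⇒  r_B = 3 − 2 = 1

rB=1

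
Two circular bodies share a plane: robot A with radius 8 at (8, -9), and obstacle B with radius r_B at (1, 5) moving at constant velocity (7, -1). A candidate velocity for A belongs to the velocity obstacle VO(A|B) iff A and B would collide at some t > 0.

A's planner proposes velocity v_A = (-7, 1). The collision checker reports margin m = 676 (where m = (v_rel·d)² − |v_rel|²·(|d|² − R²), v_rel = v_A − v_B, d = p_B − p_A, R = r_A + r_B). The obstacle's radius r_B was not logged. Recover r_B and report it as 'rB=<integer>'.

m = 676
d = (-7, 14);  v_rel = (-14, 2),  |v_rel|² = 200
v_rel×d = (-14)·(14) − (2)·(-7) = -182
since m = R²·200 − (-182)²:  R² = (33124 + 676) / 200 = 169
R = √169 = 13  ⇒  r_B = 13 − 8 = 5

rB=5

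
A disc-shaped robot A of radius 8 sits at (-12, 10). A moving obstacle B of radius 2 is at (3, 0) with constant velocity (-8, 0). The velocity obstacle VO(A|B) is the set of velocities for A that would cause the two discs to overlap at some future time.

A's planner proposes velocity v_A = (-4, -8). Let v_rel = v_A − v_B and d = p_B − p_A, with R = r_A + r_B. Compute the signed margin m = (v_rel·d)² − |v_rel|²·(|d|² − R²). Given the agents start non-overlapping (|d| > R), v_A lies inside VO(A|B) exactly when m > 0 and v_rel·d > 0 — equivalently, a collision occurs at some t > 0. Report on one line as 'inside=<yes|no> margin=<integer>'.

d = (15, -10),  |d|² = 325;  R = 8+2 = 10,  c = 325−10² = 225
v_rel = (4, -8),  |v_rel|² = 80;  v_rel·d = (4)·(15) + (-8)·(-10) = 140
80·t² − 280·t + 225 = 0  ⇒  m = 140² − 80·225 = 1600
m = 1600 > 0,  v_rel·d = 140 > 0  ⇒  inside

inside=yes margin=1600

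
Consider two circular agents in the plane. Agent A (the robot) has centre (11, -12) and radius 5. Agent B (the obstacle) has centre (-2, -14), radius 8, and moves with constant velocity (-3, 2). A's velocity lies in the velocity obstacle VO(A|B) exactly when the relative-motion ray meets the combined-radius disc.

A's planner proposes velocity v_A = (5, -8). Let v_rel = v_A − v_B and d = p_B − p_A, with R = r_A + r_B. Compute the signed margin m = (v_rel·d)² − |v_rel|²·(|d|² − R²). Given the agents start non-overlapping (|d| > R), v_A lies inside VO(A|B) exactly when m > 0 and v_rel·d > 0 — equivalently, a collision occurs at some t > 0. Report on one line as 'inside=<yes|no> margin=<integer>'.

d = (-13, -2),  |d|² = 173;  R = 5+8 = 13,  c = 173−13² = 4
v_rel = (8, -10),  |v_rel|² = 164;  v_rel·d = (8)·(-13) + (-10)·(-2) = -84
164·t² + 168·t + 4 = 0  ⇒  m = (-84)² − 164·4 = 6400
m = 6400 > 0,  v_rel·d = -84 < 0  ⇒  outside

inside=no margin=6400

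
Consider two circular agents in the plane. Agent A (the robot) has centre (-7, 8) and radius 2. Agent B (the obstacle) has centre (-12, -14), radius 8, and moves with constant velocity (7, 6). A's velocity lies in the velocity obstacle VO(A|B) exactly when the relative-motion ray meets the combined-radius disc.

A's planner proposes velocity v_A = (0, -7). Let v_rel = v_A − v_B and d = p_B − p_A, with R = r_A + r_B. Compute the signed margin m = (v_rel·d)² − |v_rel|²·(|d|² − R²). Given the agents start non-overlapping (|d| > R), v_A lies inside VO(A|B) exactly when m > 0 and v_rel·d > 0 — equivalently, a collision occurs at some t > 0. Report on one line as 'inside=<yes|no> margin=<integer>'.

d = (-5, -22),  |d|² = 509;  R = 2+8 = 10,  c = 509−10² = 409
v_rel = (-7, -13),  |v_rel|² = 218;  v_rel·d = (-7)·(-5) + (-13)·(-22) = 321
218·t² − 642·t + 409 = 0  ⇒  m = 321² − 218·409 = 13879
m = 13879 > 0,  v_rel·d = 321 > 0  ⇒  inside

inside=yes margin=13879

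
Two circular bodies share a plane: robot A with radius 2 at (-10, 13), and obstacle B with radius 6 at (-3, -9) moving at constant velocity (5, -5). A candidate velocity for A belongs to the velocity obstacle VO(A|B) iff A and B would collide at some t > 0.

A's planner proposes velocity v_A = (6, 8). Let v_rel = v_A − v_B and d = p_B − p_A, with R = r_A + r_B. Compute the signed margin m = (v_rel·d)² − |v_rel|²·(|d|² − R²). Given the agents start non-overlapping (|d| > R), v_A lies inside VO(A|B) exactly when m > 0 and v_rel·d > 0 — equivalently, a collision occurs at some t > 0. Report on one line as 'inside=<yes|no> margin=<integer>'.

d = (7, -22),  |d|² = 533;  R = 2+6 = 8,  c = 533−8² = 469
v_rel = (1, 13),  |v_rel|² = 170;  v_rel·d = (1)·(7) + (13)·(-22) = -279
170·t² + 558·t + 469 = 0  ⇒  m = (-279)² − 170·469 = -1889
m = -1889 < 0,  v_rel·d = -279 < 0  ⇒  outside

inside=no margin=-1889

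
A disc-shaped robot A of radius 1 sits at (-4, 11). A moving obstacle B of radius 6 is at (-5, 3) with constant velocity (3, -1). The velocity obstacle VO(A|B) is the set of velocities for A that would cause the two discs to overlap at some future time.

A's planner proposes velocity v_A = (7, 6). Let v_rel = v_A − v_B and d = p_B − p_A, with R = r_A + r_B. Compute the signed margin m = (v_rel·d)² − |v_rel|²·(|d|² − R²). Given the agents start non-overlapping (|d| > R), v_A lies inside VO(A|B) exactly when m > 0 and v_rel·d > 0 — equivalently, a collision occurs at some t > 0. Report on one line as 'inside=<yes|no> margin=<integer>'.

d = (-1, -8),  |d|² = 65;  R = 1+6 = 7,  c = 65−7² = 16
v_rel = (4, 7),  |v_rel|² = 65;  v_rel·d = (4)·(-1) + (7)·(-8) = -60
65·t² + 120·t + 16 = 0  ⇒  m = (-60)² − 65·16 = 2560
m = 2560 > 0,  v_rel·d = -60 < 0  ⇒  outside

inside=no margin=2560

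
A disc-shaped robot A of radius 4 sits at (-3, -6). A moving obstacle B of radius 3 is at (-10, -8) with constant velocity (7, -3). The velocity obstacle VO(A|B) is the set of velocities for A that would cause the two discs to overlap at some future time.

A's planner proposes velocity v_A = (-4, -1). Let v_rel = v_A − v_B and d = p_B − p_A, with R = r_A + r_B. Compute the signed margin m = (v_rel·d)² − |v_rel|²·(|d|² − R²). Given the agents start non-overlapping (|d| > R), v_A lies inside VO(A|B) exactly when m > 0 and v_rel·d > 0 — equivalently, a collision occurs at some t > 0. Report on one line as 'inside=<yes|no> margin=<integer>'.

d = (-7, -2),  |d|² = 53;  R = 4+3 = 7,  c = 53−7² = 4
v_rel = (-11, 2),  |v_rel|² = 125;  v_rel·d = (-11)·(-7) + (2)·(-2) = 73
125·t² − 146·t + 4 = 0  ⇒  m = 73² − 125·4 = 4829
m = 4829 > 0,  v_rel·d = 73 > 0  ⇒  inside

inside=yes margin=4829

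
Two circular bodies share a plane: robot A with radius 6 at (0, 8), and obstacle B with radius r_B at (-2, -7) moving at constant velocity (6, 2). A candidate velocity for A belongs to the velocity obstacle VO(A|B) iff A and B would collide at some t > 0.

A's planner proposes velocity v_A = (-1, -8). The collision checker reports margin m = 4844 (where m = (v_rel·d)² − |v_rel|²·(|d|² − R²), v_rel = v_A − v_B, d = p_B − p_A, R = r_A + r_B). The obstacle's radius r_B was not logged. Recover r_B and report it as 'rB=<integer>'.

m = 4844
d = (-2, -15);  v_rel = (-7, -10),  |v_rel|² = 149
v_rel×d = (-7)·(-15) − (-10)·(-2) = 85
since m = R²·149 − 85²:  R² = (7225 + 4844) / 149 = 81
R = √81 = 9  ⇒  r_B = 9 − 6 = 3

rB=3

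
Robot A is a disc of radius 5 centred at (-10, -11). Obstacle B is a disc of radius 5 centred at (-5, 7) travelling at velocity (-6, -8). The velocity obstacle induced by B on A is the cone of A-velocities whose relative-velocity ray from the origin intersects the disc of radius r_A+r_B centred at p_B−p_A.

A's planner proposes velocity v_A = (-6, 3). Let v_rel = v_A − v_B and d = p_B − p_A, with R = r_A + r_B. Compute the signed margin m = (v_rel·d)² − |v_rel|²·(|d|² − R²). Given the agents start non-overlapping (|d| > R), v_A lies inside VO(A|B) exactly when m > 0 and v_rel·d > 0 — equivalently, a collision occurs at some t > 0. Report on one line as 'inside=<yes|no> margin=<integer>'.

d = (5, 18),  |d|² = 349;  R = 5+5 = 10,  c = 349−10² = 249
v_rel = (0, 11),  |v_rel|² = 121;  v_rel·d = (0)·(5) + (11)·(18) = 198
121·t² − 396·t + 249 = 0  ⇒  m = 198² − 121·249 = 9075
m = 9075 > 0,  v_rel·d = 198 > 0  ⇒  inside

inside=yes margin=9075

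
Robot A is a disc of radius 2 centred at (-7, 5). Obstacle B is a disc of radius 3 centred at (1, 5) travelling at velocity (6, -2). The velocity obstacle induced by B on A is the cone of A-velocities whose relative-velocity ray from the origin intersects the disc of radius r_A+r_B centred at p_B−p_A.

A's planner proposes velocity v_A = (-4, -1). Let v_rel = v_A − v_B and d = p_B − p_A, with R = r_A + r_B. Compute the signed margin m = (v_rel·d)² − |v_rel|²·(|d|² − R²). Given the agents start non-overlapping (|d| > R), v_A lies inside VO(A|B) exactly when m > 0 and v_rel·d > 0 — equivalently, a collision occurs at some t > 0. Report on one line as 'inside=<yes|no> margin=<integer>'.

d = (8, 0),  |d|² = 64;  R = 2+3 = 5,  c = 64−5² = 39
v_rel = (-10, 1),  |v_rel|² = 101;  v_rel·d = (-10)·(8) + (1)·(0) = -80
101·t² + 160·t + 39 = 0  ⇒  m = (-80)² − 101·39 = 2461
m = 2461 > 0,  v_rel·d = -80 < 0  ⇒  outside

inside=no margin=2461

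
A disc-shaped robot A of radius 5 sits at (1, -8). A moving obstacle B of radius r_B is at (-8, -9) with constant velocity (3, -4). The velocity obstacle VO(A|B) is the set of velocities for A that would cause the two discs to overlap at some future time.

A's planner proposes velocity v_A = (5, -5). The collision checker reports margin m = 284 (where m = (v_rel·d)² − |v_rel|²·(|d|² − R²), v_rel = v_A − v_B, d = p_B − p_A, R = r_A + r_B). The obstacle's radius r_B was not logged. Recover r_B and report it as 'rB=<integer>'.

m = 284
d = (-9, -1);  v_rel = (2, -1),  |v_rel|² = 5
v_rel×d = (2)·(-1) − (-1)·(-9) = -11
since m = R²·5 − (-11)²:  R² = (121 + 284) / 5 = 81
R = √81 = 9  ⇒  r_B = 9 − 5 = 4

rB=4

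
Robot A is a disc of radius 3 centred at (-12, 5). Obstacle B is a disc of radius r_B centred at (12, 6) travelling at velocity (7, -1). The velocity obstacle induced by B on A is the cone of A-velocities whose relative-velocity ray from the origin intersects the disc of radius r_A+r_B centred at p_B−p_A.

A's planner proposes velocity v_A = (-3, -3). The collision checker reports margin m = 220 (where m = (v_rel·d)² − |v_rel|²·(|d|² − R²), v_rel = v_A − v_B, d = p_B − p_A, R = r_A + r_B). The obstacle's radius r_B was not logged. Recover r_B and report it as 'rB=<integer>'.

m = 220
d = (24, 1);  v_rel = (-10, -2),  |v_rel|² = 104
v_rel×d = (-10)·(1) − (-2)·(24) = 38
since m = R²·104 − 38²:  R² = (1444 + 220) / 104 = 16
R = √16 = 4  ⇒  r_B = 4 − 3 = 1

rB=1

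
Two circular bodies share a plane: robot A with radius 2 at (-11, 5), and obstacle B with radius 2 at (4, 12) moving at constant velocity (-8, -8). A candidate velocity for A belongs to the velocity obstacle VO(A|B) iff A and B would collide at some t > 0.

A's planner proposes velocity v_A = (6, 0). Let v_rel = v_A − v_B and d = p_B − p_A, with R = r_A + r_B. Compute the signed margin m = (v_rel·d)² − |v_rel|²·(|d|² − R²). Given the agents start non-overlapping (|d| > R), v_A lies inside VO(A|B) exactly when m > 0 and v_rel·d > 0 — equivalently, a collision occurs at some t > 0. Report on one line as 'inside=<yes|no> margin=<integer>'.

d = (15, 7),  |d|² = 274;  R = 2+2 = 4,  c = 274−4² = 258
v_rel = (14, 8),  |v_rel|² = 260;  v_rel·d = (14)·(15) + (8)·(7) = 266
260·t² − 532·t + 258 = 0  ⇒  m = 266² − 260·258 = 3676
m = 3676 > 0,  v_rel·d = 266 > 0  ⇒  inside

inside=yes margin=3676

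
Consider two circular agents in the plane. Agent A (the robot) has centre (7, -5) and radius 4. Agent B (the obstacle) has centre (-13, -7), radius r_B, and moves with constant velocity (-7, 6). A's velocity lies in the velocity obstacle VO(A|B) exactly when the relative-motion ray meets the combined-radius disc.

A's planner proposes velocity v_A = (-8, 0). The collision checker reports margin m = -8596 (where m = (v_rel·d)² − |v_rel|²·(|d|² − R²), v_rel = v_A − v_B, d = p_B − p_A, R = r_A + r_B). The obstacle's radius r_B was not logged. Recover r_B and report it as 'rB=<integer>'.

m = -8596
d = (-20, -2);  v_rel = (-1, -6),  |v_rel|² = 37
v_rel×d = (-1)·(-2) − (-6)·(-20) = -118
since m = R²·37 − (-118)²:  R² = (13924 + -8596) / 37 = 144
R = √144 = 12  ⇒  r_B = 12 − 4 = 8

rB=8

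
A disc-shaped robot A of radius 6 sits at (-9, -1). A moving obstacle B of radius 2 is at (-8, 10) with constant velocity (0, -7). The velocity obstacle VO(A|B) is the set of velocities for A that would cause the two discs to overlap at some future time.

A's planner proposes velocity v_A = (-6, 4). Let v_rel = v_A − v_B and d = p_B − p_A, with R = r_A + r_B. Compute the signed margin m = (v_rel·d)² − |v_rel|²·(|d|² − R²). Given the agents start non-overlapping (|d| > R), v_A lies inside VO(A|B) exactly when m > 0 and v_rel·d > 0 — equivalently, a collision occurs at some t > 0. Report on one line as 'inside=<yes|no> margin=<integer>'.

d = (1, 11),  |d|² = 122;  R = 6+2 = 8,  c = 122−8² = 58
v_rel = (-6, 11),  |v_rel|² = 157;  v_rel·d = (-6)·(1) + (11)·(11) = 115
157·t² − 230·t + 58 = 0  ⇒  m = 115² − 157·58 = 4119
m = 4119 > 0,  v_rel·d = 115 > 0  ⇒  inside

inside=yes margin=4119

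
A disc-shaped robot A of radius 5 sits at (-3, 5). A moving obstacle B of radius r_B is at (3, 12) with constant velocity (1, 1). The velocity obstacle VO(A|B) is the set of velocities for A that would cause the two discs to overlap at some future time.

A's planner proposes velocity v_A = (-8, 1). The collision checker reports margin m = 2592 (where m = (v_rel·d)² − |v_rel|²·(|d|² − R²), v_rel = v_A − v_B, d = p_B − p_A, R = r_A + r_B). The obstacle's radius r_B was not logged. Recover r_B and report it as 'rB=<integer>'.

m = 2592
d = (6, 7);  v_rel = (-9, 0),  |v_rel|² = 81
v_rel×d = (-9)·(7) − (0)·(6) = -63
since m = R²·81 − (-63)²:  R² = (3969 + 2592) / 81 = 81
R = √81 = 9  ⇒  r_B = 9 − 5 = 4

rB=4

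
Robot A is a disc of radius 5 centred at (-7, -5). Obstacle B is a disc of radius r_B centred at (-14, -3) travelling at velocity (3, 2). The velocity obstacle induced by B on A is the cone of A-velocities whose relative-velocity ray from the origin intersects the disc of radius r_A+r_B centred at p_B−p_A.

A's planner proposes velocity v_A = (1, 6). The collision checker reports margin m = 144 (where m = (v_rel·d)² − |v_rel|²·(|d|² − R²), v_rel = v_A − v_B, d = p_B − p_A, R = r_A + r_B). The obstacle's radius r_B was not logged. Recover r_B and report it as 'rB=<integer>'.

m = 144
d = (-7, 2);  v_rel = (-2, 4),  |v_rel|² = 20
v_rel×d = (-2)·(2) − (4)·(-7) = 24
since m = R²·20 − 24²:  R² = (576 + 144) / 20 = 36
R = √36 = 6  ⇒  r_B = 6 − 5 = 1

rB=1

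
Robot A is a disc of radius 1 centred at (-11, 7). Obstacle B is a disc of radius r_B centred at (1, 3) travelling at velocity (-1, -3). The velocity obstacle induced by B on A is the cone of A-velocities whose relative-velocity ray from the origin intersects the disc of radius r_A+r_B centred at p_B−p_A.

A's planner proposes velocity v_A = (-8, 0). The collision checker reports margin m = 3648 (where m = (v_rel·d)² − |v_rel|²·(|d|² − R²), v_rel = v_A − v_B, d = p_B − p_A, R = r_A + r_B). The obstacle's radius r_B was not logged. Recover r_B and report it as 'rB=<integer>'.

m = 3648
d = (12, -4);  v_rel = (-7, 3),  |v_rel|² = 58
v_rel×d = (-7)·(-4) − (3)·(12) = -8
since m = R²·58 − (-8)²:  R² = (64 + 3648) / 58 = 64
R = √64 = 8  ⇒  r_B = 8 − 1 = 7

rB=7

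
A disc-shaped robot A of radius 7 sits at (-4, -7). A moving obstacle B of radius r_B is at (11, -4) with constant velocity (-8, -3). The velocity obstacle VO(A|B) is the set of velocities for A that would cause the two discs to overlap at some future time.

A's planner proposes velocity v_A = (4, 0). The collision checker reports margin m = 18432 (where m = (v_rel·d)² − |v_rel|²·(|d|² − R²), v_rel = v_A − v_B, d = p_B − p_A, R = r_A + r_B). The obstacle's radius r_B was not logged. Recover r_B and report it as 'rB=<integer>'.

m = 18432
d = (15, 3);  v_rel = (12, 3),  |v_rel|² = 153
v_rel×d = (12)·(3) − (3)·(15) = -9
since m = R²·153 − (-9)²:  R² = (81 + 18432) / 153 = 121
R = √121 = 11  ⇒  r_B = 11 − 7 = 4

rB=4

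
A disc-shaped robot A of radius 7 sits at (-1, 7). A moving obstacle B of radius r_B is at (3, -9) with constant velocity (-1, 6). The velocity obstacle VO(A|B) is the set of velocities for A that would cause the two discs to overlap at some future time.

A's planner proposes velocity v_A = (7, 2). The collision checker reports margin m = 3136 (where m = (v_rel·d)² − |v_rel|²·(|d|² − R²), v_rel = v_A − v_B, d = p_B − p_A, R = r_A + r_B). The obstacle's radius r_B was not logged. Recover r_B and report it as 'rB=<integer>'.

m = 3136
d = (4, -16);  v_rel = (8, -4),  |v_rel|² = 80
v_rel×d = (8)·(-16) − (-4)·(4) = -112
since m = R²·80 − (-112)²:  R² = (12544 + 3136) / 80 = 196
R = √196 = 14  ⇒  r_B = 14 − 7 = 7

rB=7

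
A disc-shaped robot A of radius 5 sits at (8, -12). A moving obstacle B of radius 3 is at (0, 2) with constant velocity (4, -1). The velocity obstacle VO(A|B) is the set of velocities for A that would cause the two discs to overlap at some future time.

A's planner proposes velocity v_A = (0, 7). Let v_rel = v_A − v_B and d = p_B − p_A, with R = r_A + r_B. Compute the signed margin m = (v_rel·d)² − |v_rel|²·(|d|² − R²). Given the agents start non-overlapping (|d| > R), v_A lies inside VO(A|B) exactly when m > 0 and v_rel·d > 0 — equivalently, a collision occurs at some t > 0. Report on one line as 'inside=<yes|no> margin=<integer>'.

d = (-8, 14),  |d|² = 260;  R = 5+3 = 8,  c = 260−8² = 196
v_rel = (-4, 8),  |v_rel|² = 80;  v_rel·d = (-4)·(-8) + (8)·(14) = 144
80·t² − 288·t + 196 = 0  ⇒  m = 144² − 80·196 = 5056
m = 5056 > 0,  v_rel·d = 144 > 0  ⇒  inside

inside=yes margin=5056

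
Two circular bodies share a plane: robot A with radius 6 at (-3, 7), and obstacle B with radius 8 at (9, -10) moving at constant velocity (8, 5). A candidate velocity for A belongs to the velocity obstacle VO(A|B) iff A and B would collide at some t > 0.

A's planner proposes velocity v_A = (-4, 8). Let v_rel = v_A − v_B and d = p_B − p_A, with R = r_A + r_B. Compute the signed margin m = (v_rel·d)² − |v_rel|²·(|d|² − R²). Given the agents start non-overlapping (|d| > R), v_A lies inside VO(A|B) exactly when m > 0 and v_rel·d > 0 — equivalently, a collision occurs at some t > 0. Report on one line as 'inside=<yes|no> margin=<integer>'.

d = (12, -17),  |d|² = 433;  R = 6+8 = 14,  c = 433−14² = 237
v_rel = (-12, 3),  |v_rel|² = 153;  v_rel·d = (-12)·(12) + (3)·(-17) = -195
153·t² + 390·t + 237 = 0  ⇒  m = (-195)² − 153·237 = 1764
m = 1764 > 0,  v_rel·d = -195 < 0  ⇒  outside

inside=no margin=1764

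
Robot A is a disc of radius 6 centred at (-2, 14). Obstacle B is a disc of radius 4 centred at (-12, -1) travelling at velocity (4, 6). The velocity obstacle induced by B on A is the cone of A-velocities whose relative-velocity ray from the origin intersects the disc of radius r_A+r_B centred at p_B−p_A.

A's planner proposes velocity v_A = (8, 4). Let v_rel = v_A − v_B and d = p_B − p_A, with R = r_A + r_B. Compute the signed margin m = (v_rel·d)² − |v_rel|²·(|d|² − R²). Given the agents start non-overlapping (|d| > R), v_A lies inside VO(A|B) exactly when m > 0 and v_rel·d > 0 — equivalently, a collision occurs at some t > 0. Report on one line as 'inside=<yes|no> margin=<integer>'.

d = (-10, -15),  |d|² = 325;  R = 6+4 = 10,  c = 325−10² = 225
v_rel = (4, -2),  |v_rel|² = 20;  v_rel·d = (4)·(-10) + (-2)·(-15) = -10
20·t² + 20·t + 225 = 0  ⇒  m = (-10)² − 20·225 = -4400
m = -4400 < 0,  v_rel·d = -10 < 0  ⇒  outside

inside=no margin=-4400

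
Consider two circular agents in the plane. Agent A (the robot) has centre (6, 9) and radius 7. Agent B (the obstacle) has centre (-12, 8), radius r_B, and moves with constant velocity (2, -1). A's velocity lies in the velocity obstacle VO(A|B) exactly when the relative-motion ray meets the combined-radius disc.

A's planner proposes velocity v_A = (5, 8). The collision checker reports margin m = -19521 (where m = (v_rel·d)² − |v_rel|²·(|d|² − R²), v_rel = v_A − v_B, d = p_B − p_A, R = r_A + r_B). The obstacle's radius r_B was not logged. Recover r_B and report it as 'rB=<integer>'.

m = -19521
d = (-18, -1);  v_rel = (3, 9),  |v_rel|² = 90
v_rel×d = (3)·(-1) − (9)·(-18) = 159
since m = R²·90 − 159²:  R² = (25281 + -19521) / 90 = 64
R = √64 = 8  ⇒  r_B = 8 − 7 = 1

rB=1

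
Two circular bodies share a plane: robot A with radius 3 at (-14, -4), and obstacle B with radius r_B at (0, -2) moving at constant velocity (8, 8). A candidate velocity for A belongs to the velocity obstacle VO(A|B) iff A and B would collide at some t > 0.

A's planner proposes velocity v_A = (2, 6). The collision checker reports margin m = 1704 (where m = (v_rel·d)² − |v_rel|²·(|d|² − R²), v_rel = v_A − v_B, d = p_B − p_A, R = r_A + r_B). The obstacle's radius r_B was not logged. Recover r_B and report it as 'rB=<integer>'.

m = 1704
d = (14, 2);  v_rel = (-6, -2),  |v_rel|² = 40
v_rel×d = (-6)·(2) − (-2)·(14) = 16
since m = R²·40 − 16²:  R² = (256 + 1704) / 40 = 49
R = √49 = 7  ⇒  r_B = 7 − 3 = 4

rB=4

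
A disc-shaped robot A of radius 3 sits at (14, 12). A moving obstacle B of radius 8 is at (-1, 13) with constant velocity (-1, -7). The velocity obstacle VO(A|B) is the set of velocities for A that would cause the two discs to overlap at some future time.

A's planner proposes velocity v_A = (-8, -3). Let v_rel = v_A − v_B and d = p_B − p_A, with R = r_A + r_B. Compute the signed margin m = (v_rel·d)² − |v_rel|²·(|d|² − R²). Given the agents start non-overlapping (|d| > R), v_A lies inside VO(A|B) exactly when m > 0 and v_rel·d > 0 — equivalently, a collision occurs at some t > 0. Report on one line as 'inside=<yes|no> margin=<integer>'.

d = (-15, 1),  |d|² = 226;  R = 3+8 = 11,  c = 226−11² = 105
v_rel = (-7, 4),  |v_rel|² = 65;  v_rel·d = (-7)·(-15) + (4)·(1) = 109
65·t² − 218·t + 105 = 0  ⇒  m = 109² − 65·105 = 5056
m = 5056 > 0,  v_rel·d = 109 > 0  ⇒  inside

inside=yes margin=5056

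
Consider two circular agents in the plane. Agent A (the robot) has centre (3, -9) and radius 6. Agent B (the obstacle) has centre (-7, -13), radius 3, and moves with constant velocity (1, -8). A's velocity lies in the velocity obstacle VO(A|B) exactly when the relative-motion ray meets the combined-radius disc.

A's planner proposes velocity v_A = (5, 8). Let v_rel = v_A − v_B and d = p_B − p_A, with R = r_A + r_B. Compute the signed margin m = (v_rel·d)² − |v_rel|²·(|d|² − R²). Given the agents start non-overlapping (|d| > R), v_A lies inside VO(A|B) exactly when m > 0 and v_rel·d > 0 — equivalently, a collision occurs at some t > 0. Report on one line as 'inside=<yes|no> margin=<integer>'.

d = (-10, -4),  |d|² = 116;  R = 6+3 = 9,  c = 116−9² = 35
v_rel = (4, 16),  |v_rel|² = 272;  v_rel·d = (4)·(-10) + (16)·(-4) = -104
272·t² + 208·t + 35 = 0  ⇒  m = (-104)² − 272·35 = 1296
m = 1296 > 0,  v_rel·d = -104 < 0  ⇒  outside

inside=no margin=1296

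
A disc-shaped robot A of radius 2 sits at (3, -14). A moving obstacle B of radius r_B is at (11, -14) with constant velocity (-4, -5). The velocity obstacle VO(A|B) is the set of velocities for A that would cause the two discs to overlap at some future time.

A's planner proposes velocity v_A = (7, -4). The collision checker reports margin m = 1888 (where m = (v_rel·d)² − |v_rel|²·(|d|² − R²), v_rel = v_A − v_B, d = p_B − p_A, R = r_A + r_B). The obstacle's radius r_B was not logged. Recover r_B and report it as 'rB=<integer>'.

m = 1888
d = (8, 0);  v_rel = (11, 1),  |v_rel|² = 122
v_rel×d = (11)·(0) − (1)·(8) = -8
since m = R²·122 − (-8)²:  R² = (64 + 1888) / 122 = 16
R = √16 = 4  ⇒  r_B = 4 − 2 = 2

rB=2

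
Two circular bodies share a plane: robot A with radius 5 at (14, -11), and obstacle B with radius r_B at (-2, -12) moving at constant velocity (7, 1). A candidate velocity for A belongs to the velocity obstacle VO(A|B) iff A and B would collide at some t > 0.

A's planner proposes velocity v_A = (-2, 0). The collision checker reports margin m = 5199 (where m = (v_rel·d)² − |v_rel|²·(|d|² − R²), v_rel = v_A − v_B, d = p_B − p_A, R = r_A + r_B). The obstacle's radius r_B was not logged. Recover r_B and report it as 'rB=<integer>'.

m = 5199
d = (-16, -1);  v_rel = (-9, -1),  |v_rel|² = 82
v_rel×d = (-9)·(-1) − (-1)·(-16) = -7
since m = R²·82 − (-7)²:  R² = (49 + 5199) / 82 = 64
R = √64 = 8  ⇒  r_B = 8 − 5 = 3

rB=3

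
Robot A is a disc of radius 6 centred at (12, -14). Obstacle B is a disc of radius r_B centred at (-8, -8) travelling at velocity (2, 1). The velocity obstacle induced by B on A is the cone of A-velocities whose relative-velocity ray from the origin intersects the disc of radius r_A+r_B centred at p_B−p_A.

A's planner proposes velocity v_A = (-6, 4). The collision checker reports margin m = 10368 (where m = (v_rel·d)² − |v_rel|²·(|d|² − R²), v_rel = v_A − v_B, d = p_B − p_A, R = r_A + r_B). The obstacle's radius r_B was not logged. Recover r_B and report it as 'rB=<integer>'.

m = 10368
d = (-20, 6);  v_rel = (-8, 3),  |v_rel|² = 73
v_rel×d = (-8)·(6) − (3)·(-20) = 12
since m = R²·73 − 12²:  R² = (144 + 10368) / 73 = 144
R = √144 = 12  ⇒  r_B = 12 − 6 = 6

rB=6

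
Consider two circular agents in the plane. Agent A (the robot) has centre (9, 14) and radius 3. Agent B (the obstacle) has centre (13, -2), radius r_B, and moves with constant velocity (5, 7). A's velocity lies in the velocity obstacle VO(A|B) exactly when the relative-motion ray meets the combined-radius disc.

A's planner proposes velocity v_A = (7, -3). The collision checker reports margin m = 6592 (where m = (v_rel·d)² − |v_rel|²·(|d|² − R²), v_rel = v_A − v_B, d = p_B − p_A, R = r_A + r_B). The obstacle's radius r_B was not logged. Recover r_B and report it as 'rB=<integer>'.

m = 6592
d = (4, -16);  v_rel = (2, -10),  |v_rel|² = 104
v_rel×d = (2)·(-16) − (-10)·(4) = 8
since m = R²·104 − 8²:  R² = (64 + 6592) / 104 = 64
R = √64 = 8  ⇒  r_B = 8 − 3 = 5

rB=5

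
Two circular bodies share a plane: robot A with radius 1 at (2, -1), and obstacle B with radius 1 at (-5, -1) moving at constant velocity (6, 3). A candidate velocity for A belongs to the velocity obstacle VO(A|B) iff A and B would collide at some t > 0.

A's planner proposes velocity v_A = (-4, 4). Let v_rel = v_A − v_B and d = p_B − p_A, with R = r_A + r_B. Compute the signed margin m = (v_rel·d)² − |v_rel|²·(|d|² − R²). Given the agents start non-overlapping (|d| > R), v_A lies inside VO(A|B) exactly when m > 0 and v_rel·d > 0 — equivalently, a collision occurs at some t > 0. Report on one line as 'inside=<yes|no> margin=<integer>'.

d = (-7, 0),  |d|² = 49;  R = 1+1 = 2,  c = 49−2² = 45
v_rel = (-10, 1),  |v_rel|² = 101;  v_rel·d = (-10)·(-7) + (1)·(0) = 70
101·t² − 140·t + 45 = 0  ⇒  m = 70² − 101·45 = 355
m = 355 > 0,  v_rel·d = 70 > 0  ⇒  inside

inside=yes margin=355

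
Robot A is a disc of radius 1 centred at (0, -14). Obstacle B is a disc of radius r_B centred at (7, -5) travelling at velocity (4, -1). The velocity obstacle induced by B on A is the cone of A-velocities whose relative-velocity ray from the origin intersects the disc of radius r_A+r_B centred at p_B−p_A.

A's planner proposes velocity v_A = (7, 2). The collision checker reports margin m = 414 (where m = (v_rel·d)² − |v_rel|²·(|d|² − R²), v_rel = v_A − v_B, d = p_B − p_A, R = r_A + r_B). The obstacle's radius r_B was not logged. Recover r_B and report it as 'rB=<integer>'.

m = 414
d = (7, 9);  v_rel = (3, 3),  |v_rel|² = 18
v_rel×d = (3)·(9) − (3)·(7) = 6
since m = R²·18 − 6²:  R² = (36 + 414) / 18 = 25
R = √25 = 5  ⇒  r_B = 5 − 1 = 4

rB=4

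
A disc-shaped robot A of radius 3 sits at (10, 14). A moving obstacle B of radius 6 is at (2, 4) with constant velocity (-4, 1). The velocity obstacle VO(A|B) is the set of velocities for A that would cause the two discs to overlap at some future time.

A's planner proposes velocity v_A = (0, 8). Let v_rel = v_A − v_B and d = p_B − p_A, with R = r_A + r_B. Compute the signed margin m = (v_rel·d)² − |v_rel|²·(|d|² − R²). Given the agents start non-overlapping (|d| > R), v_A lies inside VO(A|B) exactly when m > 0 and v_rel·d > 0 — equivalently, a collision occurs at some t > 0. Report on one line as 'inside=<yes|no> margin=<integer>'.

d = (-8, -10),  |d|² = 164;  R = 3+6 = 9,  c = 164−9² = 83
v_rel = (4, 7),  |v_rel|² = 65;  v_rel·d = (4)·(-8) + (7)·(-10) = -102
65·t² + 204·t + 83 = 0  ⇒  m = (-102)² − 65·83 = 5009
m = 5009 > 0,  v_rel·d = -102 < 0  ⇒  outside

inside=no margin=5009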